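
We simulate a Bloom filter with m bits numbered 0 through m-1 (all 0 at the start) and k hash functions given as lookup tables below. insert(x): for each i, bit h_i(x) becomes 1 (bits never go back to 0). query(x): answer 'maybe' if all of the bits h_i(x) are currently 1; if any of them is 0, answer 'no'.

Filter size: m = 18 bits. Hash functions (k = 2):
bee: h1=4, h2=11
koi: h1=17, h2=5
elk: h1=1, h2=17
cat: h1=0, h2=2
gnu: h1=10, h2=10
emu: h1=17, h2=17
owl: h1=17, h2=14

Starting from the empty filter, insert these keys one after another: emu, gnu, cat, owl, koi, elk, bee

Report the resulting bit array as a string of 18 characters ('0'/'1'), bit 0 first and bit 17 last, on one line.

Answer: 111011000011001001

Derivation:
Start: bits=000000000000000000
After insert 'emu': sets bits 17 -> bits=000000000000000001
After insert 'gnu': sets bits 10 -> bits=000000000010000001
After insert 'cat': sets bits 0 2 -> bits=101000000010000001
After insert 'owl': sets bits 14 17 -> bits=101000000010001001
After insert 'koi': sets bits 5 17 -> bits=101001000010001001
After insert 'elk': sets bits 1 17 -> bits=111001000010001001
After insert 'bee': sets bits 4 11 -> bits=111011000011001001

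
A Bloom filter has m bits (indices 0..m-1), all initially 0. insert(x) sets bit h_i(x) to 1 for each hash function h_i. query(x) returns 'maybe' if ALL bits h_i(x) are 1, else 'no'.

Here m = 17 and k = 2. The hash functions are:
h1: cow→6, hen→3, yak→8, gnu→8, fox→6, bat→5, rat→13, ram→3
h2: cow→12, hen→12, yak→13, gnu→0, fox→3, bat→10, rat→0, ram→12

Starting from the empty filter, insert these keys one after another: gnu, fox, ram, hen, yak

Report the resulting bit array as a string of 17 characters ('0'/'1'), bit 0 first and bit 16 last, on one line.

Answer: 10010010100011000

Derivation:
Start: bits=00000000000000000
After insert 'gnu': sets bits 0 8 -> bits=10000000100000000
After insert 'fox': sets bits 3 6 -> bits=10010010100000000
After insert 'ram': sets bits 3 12 -> bits=10010010100010000
After insert 'hen': sets bits 3 12 -> bits=10010010100010000
After insert 'yak': sets bits 8 13 -> bits=10010010100011000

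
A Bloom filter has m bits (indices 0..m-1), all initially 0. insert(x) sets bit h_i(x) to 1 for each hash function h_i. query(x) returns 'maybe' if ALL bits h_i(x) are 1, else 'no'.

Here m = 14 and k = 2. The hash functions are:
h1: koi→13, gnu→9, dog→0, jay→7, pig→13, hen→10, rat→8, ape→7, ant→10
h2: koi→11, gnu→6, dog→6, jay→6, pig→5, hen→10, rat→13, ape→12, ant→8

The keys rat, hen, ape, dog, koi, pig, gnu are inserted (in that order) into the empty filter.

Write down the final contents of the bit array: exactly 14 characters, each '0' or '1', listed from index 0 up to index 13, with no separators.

Start: bits=00000000000000
After insert 'rat': sets bits 8 13 -> bits=00000000100001
After insert 'hen': sets bits 10 -> bits=00000000101001
After insert 'ape': sets bits 7 12 -> bits=00000001101011
After insert 'dog': sets bits 0 6 -> bits=10000011101011
After insert 'koi': sets bits 11 13 -> bits=10000011101111
After insert 'pig': sets bits 5 13 -> bits=10000111101111
After insert 'gnu': sets bits 6 9 -> bits=10000111111111

Answer: 10000111111111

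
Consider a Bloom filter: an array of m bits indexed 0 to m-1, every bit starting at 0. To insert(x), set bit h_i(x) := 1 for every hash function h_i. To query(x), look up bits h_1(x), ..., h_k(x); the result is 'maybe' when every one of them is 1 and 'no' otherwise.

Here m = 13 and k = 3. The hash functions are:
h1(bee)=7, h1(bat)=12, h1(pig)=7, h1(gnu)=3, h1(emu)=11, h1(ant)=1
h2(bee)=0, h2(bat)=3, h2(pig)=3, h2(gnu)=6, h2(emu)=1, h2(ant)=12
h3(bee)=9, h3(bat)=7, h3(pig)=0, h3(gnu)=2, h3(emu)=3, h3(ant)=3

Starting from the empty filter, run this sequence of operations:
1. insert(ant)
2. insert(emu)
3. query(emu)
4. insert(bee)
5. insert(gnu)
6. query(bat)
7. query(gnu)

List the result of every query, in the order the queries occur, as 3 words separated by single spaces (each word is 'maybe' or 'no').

Start: bits=0000000000000
Op 1: insert ant -> sets bits 1 3 12 -> bits=0101000000001
Op 2: insert emu -> sets bits 1 3 11 -> bits=0101000000011
Op 3: query emu -> checks bit1=1, bit3=1, bit11=1 (all 1) -> maybe
Op 4: insert bee -> sets bits 0 7 9 -> bits=1101000101011
Op 5: insert gnu -> sets bits 2 3 6 -> bits=1111001101011
Op 6: query bat -> checks bit3=1, bit7=1, bit12=1 (all 1) -> maybe
Op 7: query gnu -> checks bit2=1, bit3=1, bit6=1 (all 1) -> maybe
Query results in order: maybe maybe maybe

Answer: maybe maybe maybe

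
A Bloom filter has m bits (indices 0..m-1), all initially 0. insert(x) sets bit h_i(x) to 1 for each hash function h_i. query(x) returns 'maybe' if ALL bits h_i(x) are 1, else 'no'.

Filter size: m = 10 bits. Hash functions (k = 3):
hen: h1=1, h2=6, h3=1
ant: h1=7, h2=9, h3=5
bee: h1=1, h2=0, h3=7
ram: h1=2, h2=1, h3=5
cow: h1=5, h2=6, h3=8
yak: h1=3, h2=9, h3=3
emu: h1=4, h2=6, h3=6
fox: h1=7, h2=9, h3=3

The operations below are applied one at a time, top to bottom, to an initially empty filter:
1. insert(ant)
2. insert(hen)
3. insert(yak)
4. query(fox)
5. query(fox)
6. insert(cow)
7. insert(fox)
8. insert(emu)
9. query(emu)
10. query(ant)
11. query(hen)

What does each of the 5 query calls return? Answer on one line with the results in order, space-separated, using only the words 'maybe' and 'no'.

Start: bits=0000000000
Op 1: insert ant -> sets bits 5 7 9 -> bits=0000010101
Op 2: insert hen -> sets bits 1 6 -> bits=0100011101
Op 3: insert yak -> sets bits 3 9 -> bits=0101011101
Op 4: query fox -> checks bit3=1, bit7=1, bit9=1 (all 1) -> maybe
Op 5: query fox -> checks bit3=1, bit7=1, bit9=1 (all 1) -> maybe
Op 6: insert cow -> sets bits 5 6 8 -> bits=0101011111
Op 7: insert fox -> sets bits 3 7 9 -> bits=0101011111
Op 8: insert emu -> sets bits 4 6 -> bits=0101111111
Op 9: query emu -> checks bit4=1, bit6=1 (all 1) -> maybe
Op 10: query ant -> checks bit5=1, bit7=1, bit9=1 (all 1) -> maybe
Op 11: query hen -> checks bit1=1, bit6=1 (all 1) -> maybe
Query results in order: maybe maybe maybe maybe maybe

Answer: maybe maybe maybe maybe maybe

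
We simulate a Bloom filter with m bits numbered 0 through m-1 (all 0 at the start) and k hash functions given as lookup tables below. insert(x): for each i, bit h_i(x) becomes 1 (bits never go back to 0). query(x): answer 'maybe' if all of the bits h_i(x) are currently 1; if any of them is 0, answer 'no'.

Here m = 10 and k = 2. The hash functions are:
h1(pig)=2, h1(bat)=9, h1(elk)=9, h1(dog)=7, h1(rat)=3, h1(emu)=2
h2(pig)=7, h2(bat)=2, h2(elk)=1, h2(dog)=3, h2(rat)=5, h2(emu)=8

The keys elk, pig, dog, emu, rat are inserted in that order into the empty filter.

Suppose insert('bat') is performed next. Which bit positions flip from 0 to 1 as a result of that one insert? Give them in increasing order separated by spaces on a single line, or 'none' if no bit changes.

Start: bits=0000000000
After insert 'elk': sets bits 1 9 -> bits=0100000001
After insert 'pig': sets bits 2 7 -> bits=0110000101
After insert 'dog': sets bits 3 7 -> bits=0111000101
After insert 'emu': sets bits 2 8 -> bits=0111000111
After insert 'rat': sets bits 3 5 -> bits=0111010111
insert 'bat' would touch bits 2 9; currently bit2=1, bit9=1
Bits that are 0 among those (would change 0->1): none

Answer: none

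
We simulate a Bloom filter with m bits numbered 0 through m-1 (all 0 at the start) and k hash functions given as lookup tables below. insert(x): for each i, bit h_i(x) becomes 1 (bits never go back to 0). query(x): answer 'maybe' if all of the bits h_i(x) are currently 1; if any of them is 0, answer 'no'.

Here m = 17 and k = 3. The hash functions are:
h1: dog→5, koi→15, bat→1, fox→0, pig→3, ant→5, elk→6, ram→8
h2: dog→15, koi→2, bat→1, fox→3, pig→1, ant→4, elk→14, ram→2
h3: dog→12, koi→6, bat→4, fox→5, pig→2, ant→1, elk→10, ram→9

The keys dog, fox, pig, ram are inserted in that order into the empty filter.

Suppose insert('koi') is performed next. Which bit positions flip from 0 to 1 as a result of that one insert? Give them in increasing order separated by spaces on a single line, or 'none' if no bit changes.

Answer: 6

Derivation:
Start: bits=00000000000000000
After insert 'dog': sets bits 5 12 15 -> bits=00000100000010010
After insert 'fox': sets bits 0 3 5 -> bits=10010100000010010
After insert 'pig': sets bits 1 2 3 -> bits=11110100000010010
After insert 'ram': sets bits 2 8 9 -> bits=11110100110010010
insert 'koi' would touch bits 2 6 15; currently bit2=1, bit6=0, bit15=1
Bits that are 0 among those (would change 0->1): 6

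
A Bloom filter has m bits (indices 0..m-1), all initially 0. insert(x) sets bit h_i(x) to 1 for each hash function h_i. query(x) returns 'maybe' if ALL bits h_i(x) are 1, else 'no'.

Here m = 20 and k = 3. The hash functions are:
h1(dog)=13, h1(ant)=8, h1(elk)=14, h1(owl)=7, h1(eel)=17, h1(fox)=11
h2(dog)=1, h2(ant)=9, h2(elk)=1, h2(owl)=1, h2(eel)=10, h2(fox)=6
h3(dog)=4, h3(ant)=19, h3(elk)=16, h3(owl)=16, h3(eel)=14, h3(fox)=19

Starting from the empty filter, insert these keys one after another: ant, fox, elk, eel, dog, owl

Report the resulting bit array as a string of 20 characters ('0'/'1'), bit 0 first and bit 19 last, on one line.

Answer: 01001011111101101101

Derivation:
Start: bits=00000000000000000000
After insert 'ant': sets bits 8 9 19 -> bits=00000000110000000001
After insert 'fox': sets bits 6 11 19 -> bits=00000010110100000001
After insert 'elk': sets bits 1 14 16 -> bits=01000010110100101001
After insert 'eel': sets bits 10 14 17 -> bits=01000010111100101101
After insert 'dog': sets bits 1 4 13 -> bits=01001010111101101101
After insert 'owl': sets bits 1 7 16 -> bits=01001011111101101101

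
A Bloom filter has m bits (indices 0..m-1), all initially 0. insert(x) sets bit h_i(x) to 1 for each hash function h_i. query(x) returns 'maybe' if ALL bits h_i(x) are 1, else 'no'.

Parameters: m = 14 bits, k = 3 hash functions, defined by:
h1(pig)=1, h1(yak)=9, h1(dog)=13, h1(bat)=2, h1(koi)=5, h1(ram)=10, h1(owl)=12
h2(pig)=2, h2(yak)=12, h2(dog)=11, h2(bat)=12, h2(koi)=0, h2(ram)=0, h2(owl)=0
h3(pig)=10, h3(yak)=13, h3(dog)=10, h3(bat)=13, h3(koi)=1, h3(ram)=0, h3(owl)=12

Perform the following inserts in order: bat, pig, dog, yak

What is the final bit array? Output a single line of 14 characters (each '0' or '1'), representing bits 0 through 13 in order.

Start: bits=00000000000000
After insert 'bat': sets bits 2 12 13 -> bits=00100000000011
After insert 'pig': sets bits 1 2 10 -> bits=01100000001011
After insert 'dog': sets bits 10 11 13 -> bits=01100000001111
After insert 'yak': sets bits 9 12 13 -> bits=01100000011111

Answer: 01100000011111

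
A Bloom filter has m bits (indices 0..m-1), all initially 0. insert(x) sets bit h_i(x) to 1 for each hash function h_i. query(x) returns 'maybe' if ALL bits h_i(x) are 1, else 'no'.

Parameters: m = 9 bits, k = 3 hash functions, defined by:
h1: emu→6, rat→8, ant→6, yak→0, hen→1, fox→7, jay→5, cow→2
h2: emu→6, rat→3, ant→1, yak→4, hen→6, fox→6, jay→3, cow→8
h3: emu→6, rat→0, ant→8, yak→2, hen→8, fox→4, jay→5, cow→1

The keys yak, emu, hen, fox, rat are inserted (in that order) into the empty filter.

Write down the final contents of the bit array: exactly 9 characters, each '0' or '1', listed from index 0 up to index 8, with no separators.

Answer: 111110111

Derivation:
Start: bits=000000000
After insert 'yak': sets bits 0 2 4 -> bits=101010000
After insert 'emu': sets bits 6 -> bits=101010100
After insert 'hen': sets bits 1 6 8 -> bits=111010101
After insert 'fox': sets bits 4 6 7 -> bits=111010111
After insert 'rat': sets bits 0 3 8 -> bits=111110111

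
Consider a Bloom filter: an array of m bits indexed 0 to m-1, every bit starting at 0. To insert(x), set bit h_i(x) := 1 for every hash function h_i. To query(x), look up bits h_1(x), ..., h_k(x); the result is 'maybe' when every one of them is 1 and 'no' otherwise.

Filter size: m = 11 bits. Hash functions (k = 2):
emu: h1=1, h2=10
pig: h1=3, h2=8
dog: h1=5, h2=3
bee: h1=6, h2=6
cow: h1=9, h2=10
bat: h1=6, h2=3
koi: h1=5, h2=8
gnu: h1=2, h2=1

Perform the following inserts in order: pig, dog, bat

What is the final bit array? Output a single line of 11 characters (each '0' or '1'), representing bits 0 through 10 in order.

Answer: 00010110100

Derivation:
Start: bits=00000000000
After insert 'pig': sets bits 3 8 -> bits=00010000100
After insert 'dog': sets bits 3 5 -> bits=00010100100
After insert 'bat': sets bits 3 6 -> bits=00010110100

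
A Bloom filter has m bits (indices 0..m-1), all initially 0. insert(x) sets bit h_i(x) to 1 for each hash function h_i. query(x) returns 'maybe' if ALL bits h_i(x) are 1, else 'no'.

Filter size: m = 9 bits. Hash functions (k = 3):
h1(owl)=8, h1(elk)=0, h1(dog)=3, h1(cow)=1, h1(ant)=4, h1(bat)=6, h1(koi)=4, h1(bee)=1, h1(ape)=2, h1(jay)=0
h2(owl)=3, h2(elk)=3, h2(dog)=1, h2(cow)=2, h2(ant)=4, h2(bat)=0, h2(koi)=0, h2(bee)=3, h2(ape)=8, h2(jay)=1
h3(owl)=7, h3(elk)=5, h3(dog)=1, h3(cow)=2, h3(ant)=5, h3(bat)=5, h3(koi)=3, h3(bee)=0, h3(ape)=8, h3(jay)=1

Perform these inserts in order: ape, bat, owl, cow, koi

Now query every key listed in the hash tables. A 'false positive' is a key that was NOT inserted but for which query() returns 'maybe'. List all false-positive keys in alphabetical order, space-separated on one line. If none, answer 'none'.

Answer: ant bee dog elk jay

Derivation:
Start: bits=000000000
After insert 'ape': sets bits 2 8 -> bits=001000001
After insert 'bat': sets bits 0 5 6 -> bits=101001101
After insert 'owl': sets bits 3 7 8 -> bits=101101111
After insert 'cow': sets bits 1 2 -> bits=111101111
After insert 'koi': sets bits 0 3 4 -> bits=111111111
Not inserted: ant bee dog elk jay — query each against bits=111111111:
query ant: checks bit4=1, bit5=1 (all 1) -> maybe => FALSE POSITIVE
query bee: checks bit0=1, bit1=1, bit3=1 (all 1) -> maybe => FALSE POSITIVE
query dog: checks bit1=1, bit3=1 (all 1) -> maybe => FALSE POSITIVE
query elk: checks bit0=1, bit3=1, bit5=1 (all 1) -> maybe => FALSE POSITIVE
query jay: checks bit0=1, bit1=1 (all 1) -> maybe => FALSE POSITIVE
False positives (alphabetical): ant bee dog elk jay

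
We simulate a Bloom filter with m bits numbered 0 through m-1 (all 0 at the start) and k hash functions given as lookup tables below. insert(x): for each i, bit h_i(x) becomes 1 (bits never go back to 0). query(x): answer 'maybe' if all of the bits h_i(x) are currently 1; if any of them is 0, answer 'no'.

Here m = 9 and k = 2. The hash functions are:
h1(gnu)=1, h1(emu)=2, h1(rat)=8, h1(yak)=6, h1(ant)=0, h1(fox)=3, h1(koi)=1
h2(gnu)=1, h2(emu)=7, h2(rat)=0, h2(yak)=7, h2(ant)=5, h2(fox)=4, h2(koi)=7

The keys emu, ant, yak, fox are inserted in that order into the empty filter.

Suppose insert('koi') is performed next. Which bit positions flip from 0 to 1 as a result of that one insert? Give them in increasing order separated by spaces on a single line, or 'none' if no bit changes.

Start: bits=000000000
After insert 'emu': sets bits 2 7 -> bits=001000010
After insert 'ant': sets bits 0 5 -> bits=101001010
After insert 'yak': sets bits 6 7 -> bits=101001110
After insert 'fox': sets bits 3 4 -> bits=101111110
insert 'koi' would touch bits 1 7; currently bit1=0, bit7=1
Bits that are 0 among those (would change 0->1): 1

Answer: 1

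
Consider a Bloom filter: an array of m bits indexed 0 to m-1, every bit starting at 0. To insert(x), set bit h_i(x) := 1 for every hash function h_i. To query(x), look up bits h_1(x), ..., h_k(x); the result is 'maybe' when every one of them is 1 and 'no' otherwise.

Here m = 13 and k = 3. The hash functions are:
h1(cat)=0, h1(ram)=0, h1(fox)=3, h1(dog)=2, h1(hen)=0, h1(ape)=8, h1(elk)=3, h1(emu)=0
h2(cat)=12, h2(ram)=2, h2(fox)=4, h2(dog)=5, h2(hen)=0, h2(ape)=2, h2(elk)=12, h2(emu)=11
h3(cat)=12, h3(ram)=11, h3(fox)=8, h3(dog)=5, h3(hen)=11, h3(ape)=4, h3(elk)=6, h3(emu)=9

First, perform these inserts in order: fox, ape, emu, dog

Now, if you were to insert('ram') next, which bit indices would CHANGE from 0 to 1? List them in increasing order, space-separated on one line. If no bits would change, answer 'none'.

Start: bits=0000000000000
After insert 'fox': sets bits 3 4 8 -> bits=0001100010000
After insert 'ape': sets bits 2 4 8 -> bits=0011100010000
After insert 'emu': sets bits 0 9 11 -> bits=1011100011010
After insert 'dog': sets bits 2 5 -> bits=1011110011010
insert 'ram' would touch bits 0 2 11; currently bit0=1, bit2=1, bit11=1
Bits that are 0 among those (would change 0->1): none

Answer: none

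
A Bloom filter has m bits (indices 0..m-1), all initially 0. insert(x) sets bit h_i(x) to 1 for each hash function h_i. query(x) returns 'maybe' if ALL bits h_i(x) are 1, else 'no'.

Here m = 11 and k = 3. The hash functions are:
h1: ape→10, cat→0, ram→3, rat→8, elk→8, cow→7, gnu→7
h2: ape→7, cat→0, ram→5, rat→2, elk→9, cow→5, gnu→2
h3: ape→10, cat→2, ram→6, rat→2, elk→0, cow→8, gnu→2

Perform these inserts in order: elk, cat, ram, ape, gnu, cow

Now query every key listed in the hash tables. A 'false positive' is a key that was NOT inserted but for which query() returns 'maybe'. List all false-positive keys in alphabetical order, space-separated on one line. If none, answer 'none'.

Start: bits=00000000000
After insert 'elk': sets bits 0 8 9 -> bits=10000000110
After insert 'cat': sets bits 0 2 -> bits=10100000110
After insert 'ram': sets bits 3 5 6 -> bits=10110110110
After insert 'ape': sets bits 7 10 -> bits=10110111111
After insert 'gnu': sets bits 2 7 -> bits=10110111111
After insert 'cow': sets bits 5 7 8 -> bits=10110111111
Not inserted: rat — query each against bits=10110111111:
query rat: checks bit2=1, bit8=1 (all 1) -> maybe => FALSE POSITIVE
False positives (alphabetical): rat

Answer: rat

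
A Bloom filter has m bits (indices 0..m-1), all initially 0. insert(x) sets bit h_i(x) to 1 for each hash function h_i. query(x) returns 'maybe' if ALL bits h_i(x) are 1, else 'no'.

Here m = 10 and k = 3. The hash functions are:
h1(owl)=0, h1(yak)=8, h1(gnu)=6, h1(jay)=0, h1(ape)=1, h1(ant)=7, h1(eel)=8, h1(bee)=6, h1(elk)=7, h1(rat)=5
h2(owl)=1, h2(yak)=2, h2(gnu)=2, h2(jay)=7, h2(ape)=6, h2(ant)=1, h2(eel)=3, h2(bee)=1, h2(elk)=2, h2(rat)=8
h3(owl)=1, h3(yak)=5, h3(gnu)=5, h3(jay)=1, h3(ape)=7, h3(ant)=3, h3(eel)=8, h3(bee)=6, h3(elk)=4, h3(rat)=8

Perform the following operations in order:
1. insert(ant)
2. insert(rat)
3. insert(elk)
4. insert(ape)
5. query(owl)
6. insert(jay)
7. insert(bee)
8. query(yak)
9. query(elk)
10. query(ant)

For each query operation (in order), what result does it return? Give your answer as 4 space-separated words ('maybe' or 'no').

Answer: no maybe maybe maybe

Derivation:
Start: bits=0000000000
Op 1: insert ant -> sets bits 1 3 7 -> bits=0101000100
Op 2: insert rat -> sets bits 5 8 -> bits=0101010110
Op 3: insert elk -> sets bits 2 4 7 -> bits=0111110110
Op 4: insert ape -> sets bits 1 6 7 -> bits=0111111110
Op 5: query owl -> checks bit0=0, bit1=1 (has a 0) -> no
Op 6: insert jay -> sets bits 0 1 7 -> bits=1111111110
Op 7: insert bee -> sets bits 1 6 -> bits=1111111110
Op 8: query yak -> checks bit2=1, bit5=1, bit8=1 (all 1) -> maybe
Op 9: query elk -> checks bit2=1, bit4=1, bit7=1 (all 1) -> maybe
Op 10: query ant -> checks bit1=1, bit3=1, bit7=1 (all 1) -> maybe
Query results in order: no maybe maybe maybe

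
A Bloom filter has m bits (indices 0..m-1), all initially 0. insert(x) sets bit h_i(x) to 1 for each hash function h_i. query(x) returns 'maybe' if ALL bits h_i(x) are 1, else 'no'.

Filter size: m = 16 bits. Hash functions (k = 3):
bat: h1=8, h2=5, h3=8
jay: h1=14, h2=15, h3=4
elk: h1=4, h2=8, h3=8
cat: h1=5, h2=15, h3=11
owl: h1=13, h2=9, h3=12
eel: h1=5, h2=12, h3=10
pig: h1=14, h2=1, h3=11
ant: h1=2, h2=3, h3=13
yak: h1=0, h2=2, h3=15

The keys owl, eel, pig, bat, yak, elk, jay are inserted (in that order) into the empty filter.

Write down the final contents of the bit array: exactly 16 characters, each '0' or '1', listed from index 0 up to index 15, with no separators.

Answer: 1110110011111111

Derivation:
Start: bits=0000000000000000
After insert 'owl': sets bits 9 12 13 -> bits=0000000001001100
After insert 'eel': sets bits 5 10 12 -> bits=0000010001101100
After insert 'pig': sets bits 1 11 14 -> bits=0100010001111110
After insert 'bat': sets bits 5 8 -> bits=0100010011111110
After insert 'yak': sets bits 0 2 15 -> bits=1110010011111111
After insert 'elk': sets bits 4 8 -> bits=1110110011111111
After insert 'jay': sets bits 4 14 15 -> bits=1110110011111111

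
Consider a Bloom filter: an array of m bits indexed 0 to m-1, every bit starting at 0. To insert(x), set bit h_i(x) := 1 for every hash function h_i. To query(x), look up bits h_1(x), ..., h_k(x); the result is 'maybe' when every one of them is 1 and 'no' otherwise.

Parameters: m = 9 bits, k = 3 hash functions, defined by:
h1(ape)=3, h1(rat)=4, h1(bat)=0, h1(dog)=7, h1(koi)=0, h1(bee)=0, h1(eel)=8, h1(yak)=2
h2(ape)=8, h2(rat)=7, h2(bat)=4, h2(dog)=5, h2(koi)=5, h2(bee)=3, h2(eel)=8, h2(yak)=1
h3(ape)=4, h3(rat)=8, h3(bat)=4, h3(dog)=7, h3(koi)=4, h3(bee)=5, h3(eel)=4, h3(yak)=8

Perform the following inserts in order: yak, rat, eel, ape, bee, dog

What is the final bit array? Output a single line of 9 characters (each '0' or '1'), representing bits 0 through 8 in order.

Answer: 111111011

Derivation:
Start: bits=000000000
After insert 'yak': sets bits 1 2 8 -> bits=011000001
After insert 'rat': sets bits 4 7 8 -> bits=011010011
After insert 'eel': sets bits 4 8 -> bits=011010011
After insert 'ape': sets bits 3 4 8 -> bits=011110011
After insert 'bee': sets bits 0 3 5 -> bits=111111011
After insert 'dog': sets bits 5 7 -> bits=111111011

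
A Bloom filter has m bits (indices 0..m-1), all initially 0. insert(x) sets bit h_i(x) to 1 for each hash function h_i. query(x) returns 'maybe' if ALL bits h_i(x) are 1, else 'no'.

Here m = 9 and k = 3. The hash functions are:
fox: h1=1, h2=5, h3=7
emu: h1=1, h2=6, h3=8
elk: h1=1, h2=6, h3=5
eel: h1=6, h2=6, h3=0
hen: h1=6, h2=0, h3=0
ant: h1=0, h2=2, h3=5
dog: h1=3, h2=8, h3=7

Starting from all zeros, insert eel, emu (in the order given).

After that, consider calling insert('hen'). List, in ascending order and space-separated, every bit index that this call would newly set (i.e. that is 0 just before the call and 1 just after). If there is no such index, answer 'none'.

Start: bits=000000000
After insert 'eel': sets bits 0 6 -> bits=100000100
After insert 'emu': sets bits 1 6 8 -> bits=110000101
insert 'hen' would touch bits 0 6; currently bit0=1, bit6=1
Bits that are 0 among those (would change 0->1): none

Answer: none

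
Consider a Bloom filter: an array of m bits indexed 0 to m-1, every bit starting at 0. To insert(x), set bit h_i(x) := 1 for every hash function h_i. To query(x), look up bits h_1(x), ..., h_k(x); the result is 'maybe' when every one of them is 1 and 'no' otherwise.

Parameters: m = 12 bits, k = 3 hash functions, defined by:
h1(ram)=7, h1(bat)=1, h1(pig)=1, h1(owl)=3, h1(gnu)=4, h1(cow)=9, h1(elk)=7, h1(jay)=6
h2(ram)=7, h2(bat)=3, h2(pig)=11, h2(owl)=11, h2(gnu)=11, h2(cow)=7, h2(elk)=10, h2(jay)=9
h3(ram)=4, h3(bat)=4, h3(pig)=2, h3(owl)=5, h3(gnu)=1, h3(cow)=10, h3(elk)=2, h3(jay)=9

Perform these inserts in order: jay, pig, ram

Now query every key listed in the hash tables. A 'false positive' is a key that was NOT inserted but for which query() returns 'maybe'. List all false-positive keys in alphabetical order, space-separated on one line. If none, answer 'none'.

Start: bits=000000000000
After insert 'jay': sets bits 6 9 -> bits=000000100100
After insert 'pig': sets bits 1 2 11 -> bits=011000100101
After insert 'ram': sets bits 4 7 -> bits=011010110101
Not inserted: bat cow elk gnu owl — query each against bits=011010110101:
query bat: checks bit1=1, bit3=0, bit4=1 (has a 0) -> no => not a false positive
query cow: checks bit7=1, bit9=1, bit10=0 (has a 0) -> no => not a false positive
query elk: checks bit2=1, bit7=1, bit10=0 (has a 0) -> no => not a false positive
query gnu: checks bit1=1, bit4=1, bit11=1 (all 1) -> maybe => FALSE POSITIVE
query owl: checks bit3=0, bit5=0, bit11=1 (has a 0) -> no => not a false positive
False positives (alphabetical): gnu

Answer: gnu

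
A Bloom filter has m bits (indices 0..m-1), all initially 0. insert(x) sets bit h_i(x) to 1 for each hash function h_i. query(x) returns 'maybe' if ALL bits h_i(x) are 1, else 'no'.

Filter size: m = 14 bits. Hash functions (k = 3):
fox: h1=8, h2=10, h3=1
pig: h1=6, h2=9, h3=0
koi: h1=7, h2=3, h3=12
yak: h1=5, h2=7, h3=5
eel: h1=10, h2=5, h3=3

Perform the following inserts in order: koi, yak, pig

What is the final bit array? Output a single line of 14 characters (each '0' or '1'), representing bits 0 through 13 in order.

Answer: 10010111010010

Derivation:
Start: bits=00000000000000
After insert 'koi': sets bits 3 7 12 -> bits=00010001000010
After insert 'yak': sets bits 5 7 -> bits=00010101000010
After insert 'pig': sets bits 0 6 9 -> bits=10010111010010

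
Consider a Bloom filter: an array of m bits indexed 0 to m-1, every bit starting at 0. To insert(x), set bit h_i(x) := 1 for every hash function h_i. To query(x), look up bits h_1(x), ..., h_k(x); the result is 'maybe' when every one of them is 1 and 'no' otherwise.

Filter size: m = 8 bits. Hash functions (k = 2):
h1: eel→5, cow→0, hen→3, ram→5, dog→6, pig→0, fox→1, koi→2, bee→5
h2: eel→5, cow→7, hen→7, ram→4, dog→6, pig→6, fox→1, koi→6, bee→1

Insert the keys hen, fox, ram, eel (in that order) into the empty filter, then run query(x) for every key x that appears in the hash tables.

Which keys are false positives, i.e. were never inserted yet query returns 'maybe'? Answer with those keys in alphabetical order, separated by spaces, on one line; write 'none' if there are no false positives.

Answer: bee

Derivation:
Start: bits=00000000
After insert 'hen': sets bits 3 7 -> bits=00010001
After insert 'fox': sets bits 1 -> bits=01010001
After insert 'ram': sets bits 4 5 -> bits=01011101
After insert 'eel': sets bits 5 -> bits=01011101
Not inserted: bee cow dog koi pig — query each against bits=01011101:
query bee: checks bit1=1, bit5=1 (all 1) -> maybe => FALSE POSITIVE
query cow: checks bit0=0, bit7=1 (has a 0) -> no => not a false positive
query dog: checks bit6=0 (has a 0) -> no => not a false positive
query koi: checks bit2=0, bit6=0 (has a 0) -> no => not a false positive
query pig: checks bit0=0, bit6=0 (has a 0) -> no => not a false positive
False positives (alphabetical): bee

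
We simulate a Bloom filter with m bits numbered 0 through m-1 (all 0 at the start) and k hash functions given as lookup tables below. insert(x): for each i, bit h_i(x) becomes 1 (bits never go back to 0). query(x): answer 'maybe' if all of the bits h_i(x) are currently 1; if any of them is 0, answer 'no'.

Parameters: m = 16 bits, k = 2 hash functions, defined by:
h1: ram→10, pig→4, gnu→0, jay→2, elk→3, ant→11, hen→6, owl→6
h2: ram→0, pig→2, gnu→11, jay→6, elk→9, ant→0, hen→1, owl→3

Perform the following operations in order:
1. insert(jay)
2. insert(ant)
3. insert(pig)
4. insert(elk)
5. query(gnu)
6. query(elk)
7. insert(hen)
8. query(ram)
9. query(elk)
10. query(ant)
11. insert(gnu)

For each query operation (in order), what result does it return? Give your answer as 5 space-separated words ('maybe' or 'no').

Start: bits=0000000000000000
Op 1: insert jay -> sets bits 2 6 -> bits=0010001000000000
Op 2: insert ant -> sets bits 0 11 -> bits=1010001000010000
Op 3: insert pig -> sets bits 2 4 -> bits=1010101000010000
Op 4: insert elk -> sets bits 3 9 -> bits=1011101001010000
Op 5: query gnu -> checks bit0=1, bit11=1 (all 1) -> maybe
Op 6: query elk -> checks bit3=1, bit9=1 (all 1) -> maybe
Op 7: insert hen -> sets bits 1 6 -> bits=1111101001010000
Op 8: query ram -> checks bit0=1, bit10=0 (has a 0) -> no
Op 9: query elk -> checks bit3=1, bit9=1 (all 1) -> maybe
Op 10: query ant -> checks bit0=1, bit11=1 (all 1) -> maybe
Op 11: insert gnu -> sets bits 0 11 -> bits=1111101001010000
Query results in order: maybe maybe no maybe maybe

Answer: maybe maybe no maybe maybe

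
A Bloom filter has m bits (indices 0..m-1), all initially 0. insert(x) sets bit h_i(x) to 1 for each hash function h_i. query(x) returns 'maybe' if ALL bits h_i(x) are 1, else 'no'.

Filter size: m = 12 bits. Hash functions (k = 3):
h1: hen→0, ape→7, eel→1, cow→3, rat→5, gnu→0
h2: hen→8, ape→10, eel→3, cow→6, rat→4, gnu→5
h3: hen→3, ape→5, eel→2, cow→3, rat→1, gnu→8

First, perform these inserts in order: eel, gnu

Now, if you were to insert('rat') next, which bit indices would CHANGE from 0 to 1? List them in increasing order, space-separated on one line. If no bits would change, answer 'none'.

Start: bits=000000000000
After insert 'eel': sets bits 1 2 3 -> bits=011100000000
After insert 'gnu': sets bits 0 5 8 -> bits=111101001000
insert 'rat' would touch bits 1 4 5; currently bit1=1, bit4=0, bit5=1
Bits that are 0 among those (would change 0->1): 4

Answer: 4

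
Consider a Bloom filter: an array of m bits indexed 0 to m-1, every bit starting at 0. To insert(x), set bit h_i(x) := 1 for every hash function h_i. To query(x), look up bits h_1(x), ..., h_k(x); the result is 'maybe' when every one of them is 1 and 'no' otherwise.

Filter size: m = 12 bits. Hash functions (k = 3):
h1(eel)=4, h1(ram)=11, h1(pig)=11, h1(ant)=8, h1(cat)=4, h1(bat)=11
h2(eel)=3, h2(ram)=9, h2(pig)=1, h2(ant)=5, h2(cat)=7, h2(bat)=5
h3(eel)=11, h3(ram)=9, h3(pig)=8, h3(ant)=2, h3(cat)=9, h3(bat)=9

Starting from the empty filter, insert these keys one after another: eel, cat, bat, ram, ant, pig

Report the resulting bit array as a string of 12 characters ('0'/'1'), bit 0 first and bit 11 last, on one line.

Answer: 011111011101

Derivation:
Start: bits=000000000000
After insert 'eel': sets bits 3 4 11 -> bits=000110000001
After insert 'cat': sets bits 4 7 9 -> bits=000110010101
After insert 'bat': sets bits 5 9 11 -> bits=000111010101
After insert 'ram': sets bits 9 11 -> bits=000111010101
After insert 'ant': sets bits 2 5 8 -> bits=001111011101
After insert 'pig': sets bits 1 8 11 -> bits=011111011101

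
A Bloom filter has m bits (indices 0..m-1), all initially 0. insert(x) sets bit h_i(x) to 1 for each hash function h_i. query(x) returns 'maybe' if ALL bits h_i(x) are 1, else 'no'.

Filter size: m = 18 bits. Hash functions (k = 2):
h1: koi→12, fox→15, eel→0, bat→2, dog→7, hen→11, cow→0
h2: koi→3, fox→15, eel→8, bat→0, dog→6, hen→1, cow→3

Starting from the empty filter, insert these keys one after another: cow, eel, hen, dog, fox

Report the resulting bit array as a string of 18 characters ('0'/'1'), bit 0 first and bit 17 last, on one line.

Start: bits=000000000000000000
After insert 'cow': sets bits 0 3 -> bits=100100000000000000
After insert 'eel': sets bits 0 8 -> bits=100100001000000000
After insert 'hen': sets bits 1 11 -> bits=110100001001000000
After insert 'dog': sets bits 6 7 -> bits=110100111001000000
After insert 'fox': sets bits 15 -> bits=110100111001000100

Answer: 110100111001000100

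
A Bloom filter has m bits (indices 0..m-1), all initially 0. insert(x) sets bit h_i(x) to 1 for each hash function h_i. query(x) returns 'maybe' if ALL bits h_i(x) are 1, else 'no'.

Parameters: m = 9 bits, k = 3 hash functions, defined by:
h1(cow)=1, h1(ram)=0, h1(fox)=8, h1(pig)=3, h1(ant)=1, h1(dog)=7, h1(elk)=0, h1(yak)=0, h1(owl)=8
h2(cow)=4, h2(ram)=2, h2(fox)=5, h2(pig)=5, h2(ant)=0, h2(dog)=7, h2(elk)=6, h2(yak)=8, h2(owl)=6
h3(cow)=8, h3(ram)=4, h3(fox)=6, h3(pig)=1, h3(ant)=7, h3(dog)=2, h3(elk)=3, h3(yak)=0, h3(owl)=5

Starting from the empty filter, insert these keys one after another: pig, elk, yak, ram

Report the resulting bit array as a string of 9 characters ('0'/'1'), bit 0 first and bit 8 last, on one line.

Answer: 111111101

Derivation:
Start: bits=000000000
After insert 'pig': sets bits 1 3 5 -> bits=010101000
After insert 'elk': sets bits 0 3 6 -> bits=110101100
After insert 'yak': sets bits 0 8 -> bits=110101101
After insert 'ram': sets bits 0 2 4 -> bits=111111101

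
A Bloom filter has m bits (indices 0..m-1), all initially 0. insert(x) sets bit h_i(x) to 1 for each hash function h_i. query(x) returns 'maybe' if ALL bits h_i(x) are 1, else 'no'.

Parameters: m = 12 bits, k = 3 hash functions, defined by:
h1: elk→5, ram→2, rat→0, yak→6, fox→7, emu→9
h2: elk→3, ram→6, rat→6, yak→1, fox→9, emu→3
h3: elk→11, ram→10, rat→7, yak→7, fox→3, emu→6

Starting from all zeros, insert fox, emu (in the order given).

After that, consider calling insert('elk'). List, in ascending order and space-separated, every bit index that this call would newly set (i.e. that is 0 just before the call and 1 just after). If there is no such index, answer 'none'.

Answer: 5 11

Derivation:
Start: bits=000000000000
After insert 'fox': sets bits 3 7 9 -> bits=000100010100
After insert 'emu': sets bits 3 6 9 -> bits=000100110100
insert 'elk' would touch bits 3 5 11; currently bit3=1, bit5=0, bit11=0
Bits that are 0 among those (would change 0->1): 5 11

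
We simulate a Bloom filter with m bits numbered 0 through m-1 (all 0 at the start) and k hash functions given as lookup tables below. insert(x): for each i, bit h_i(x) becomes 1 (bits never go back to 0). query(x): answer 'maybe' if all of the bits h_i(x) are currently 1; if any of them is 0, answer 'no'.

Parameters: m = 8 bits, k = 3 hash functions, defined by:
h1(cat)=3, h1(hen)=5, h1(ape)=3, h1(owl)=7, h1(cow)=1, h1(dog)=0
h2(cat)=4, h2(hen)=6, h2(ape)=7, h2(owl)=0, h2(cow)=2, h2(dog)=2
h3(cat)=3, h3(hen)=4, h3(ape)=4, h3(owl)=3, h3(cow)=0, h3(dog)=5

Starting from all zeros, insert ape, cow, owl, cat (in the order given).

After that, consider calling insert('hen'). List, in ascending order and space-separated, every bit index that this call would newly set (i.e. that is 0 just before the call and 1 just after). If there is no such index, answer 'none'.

Start: bits=00000000
After insert 'ape': sets bits 3 4 7 -> bits=00011001
After insert 'cow': sets bits 0 1 2 -> bits=11111001
After insert 'owl': sets bits 0 3 7 -> bits=11111001
After insert 'cat': sets bits 3 4 -> bits=11111001
insert 'hen' would touch bits 4 5 6; currently bit4=1, bit5=0, bit6=0
Bits that are 0 among those (would change 0->1): 5 6

Answer: 5 6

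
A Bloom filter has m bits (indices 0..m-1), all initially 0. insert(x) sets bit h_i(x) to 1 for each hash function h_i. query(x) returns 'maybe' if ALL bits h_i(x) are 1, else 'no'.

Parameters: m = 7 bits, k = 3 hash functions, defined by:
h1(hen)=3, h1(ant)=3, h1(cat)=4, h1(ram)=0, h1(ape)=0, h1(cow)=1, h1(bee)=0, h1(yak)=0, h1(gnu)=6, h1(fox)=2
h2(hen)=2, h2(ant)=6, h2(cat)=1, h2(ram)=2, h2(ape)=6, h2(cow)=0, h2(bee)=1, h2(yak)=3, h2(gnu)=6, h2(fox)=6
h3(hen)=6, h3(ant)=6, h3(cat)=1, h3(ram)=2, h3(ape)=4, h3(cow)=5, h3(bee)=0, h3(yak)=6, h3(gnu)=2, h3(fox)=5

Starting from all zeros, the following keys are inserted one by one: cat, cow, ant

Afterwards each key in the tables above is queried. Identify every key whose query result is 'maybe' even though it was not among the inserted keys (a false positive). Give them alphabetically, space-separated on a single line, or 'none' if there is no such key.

Start: bits=0000000
After insert 'cat': sets bits 1 4 -> bits=0100100
After insert 'cow': sets bits 0 1 5 -> bits=1100110
After insert 'ant': sets bits 3 6 -> bits=1101111
Not inserted: ape bee fox gnu hen ram yak — query each against bits=1101111:
query ape: checks bit0=1, bit4=1, bit6=1 (all 1) -> maybe => FALSE POSITIVE
query bee: checks bit0=1, bit1=1 (all 1) -> maybe => FALSE POSITIVE
query fox: checks bit2=0, bit5=1, bit6=1 (has a 0) -> no => not a false positive
query gnu: checks bit2=0, bit6=1 (has a 0) -> no => not a false positive
query hen: checks bit2=0, bit3=1, bit6=1 (has a 0) -> no => not a false positive
query ram: checks bit0=1, bit2=0 (has a 0) -> no => not a false positive
query yak: checks bit0=1, bit3=1, bit6=1 (all 1) -> maybe => FALSE POSITIVE
False positives (alphabetical): ape bee yak

Answer: ape bee yak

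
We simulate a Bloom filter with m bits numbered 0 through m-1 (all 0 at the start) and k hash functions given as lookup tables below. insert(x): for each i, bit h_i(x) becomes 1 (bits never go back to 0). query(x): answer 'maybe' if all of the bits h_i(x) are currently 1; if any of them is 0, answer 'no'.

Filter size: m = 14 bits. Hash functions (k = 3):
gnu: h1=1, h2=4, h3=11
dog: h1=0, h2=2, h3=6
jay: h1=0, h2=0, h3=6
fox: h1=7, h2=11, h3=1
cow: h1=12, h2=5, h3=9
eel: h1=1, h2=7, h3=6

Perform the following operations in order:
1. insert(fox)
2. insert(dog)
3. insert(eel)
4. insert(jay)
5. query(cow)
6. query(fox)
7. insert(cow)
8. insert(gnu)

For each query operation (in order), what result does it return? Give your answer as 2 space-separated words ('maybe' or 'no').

Answer: no maybe

Derivation:
Start: bits=00000000000000
Op 1: insert fox -> sets bits 1 7 11 -> bits=01000001000100
Op 2: insert dog -> sets bits 0 2 6 -> bits=11100011000100
Op 3: insert eel -> sets bits 1 6 7 -> bits=11100011000100
Op 4: insert jay -> sets bits 0 6 -> bits=11100011000100
Op 5: query cow -> checks bit5=0, bit9=0, bit12=0 (has a 0) -> no
Op 6: query fox -> checks bit1=1, bit7=1, bit11=1 (all 1) -> maybe
Op 7: insert cow -> sets bits 5 9 12 -> bits=11100111010110
Op 8: insert gnu -> sets bits 1 4 11 -> bits=11101111010110
Query results in order: no maybe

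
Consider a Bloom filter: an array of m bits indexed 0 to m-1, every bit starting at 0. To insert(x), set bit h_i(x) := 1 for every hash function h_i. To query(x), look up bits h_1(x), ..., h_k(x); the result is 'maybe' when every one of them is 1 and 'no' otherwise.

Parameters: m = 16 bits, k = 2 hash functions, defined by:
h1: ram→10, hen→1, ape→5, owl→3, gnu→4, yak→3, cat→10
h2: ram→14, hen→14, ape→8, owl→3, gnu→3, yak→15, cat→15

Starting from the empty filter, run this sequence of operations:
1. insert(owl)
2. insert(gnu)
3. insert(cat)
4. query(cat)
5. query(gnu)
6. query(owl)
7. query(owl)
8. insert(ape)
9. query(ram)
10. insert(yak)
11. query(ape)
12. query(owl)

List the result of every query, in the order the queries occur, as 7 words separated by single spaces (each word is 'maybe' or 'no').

Start: bits=0000000000000000
Op 1: insert owl -> sets bits 3 -> bits=0001000000000000
Op 2: insert gnu -> sets bits 3 4 -> bits=0001100000000000
Op 3: insert cat -> sets bits 10 15 -> bits=0001100000100001
Op 4: query cat -> checks bit10=1, bit15=1 (all 1) -> maybe
Op 5: query gnu -> checks bit3=1, bit4=1 (all 1) -> maybe
Op 6: query owl -> checks bit3=1 (all 1) -> maybe
Op 7: query owl -> checks bit3=1 (all 1) -> maybe
Op 8: insert ape -> sets bits 5 8 -> bits=0001110010100001
Op 9: query ram -> checks bit10=1, bit14=0 (has a 0) -> no
Op 10: insert yak -> sets bits 3 15 -> bits=0001110010100001
Op 11: query ape -> checks bit5=1, bit8=1 (all 1) -> maybe
Op 12: query owl -> checks bit3=1 (all 1) -> maybe
Query results in order: maybe maybe maybe maybe no maybe maybe

Answer: maybe maybe maybe maybe no maybe maybe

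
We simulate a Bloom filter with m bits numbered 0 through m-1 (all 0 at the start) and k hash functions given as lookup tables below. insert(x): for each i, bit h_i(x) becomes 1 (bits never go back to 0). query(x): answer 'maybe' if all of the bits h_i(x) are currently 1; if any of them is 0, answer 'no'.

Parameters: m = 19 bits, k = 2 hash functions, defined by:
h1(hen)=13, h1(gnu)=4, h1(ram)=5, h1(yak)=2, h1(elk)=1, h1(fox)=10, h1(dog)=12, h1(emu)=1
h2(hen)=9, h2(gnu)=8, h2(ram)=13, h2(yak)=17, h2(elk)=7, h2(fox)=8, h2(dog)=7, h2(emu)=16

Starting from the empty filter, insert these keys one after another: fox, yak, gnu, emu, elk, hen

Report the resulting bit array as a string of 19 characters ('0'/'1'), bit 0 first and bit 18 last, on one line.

Start: bits=0000000000000000000
After insert 'fox': sets bits 8 10 -> bits=0000000010100000000
After insert 'yak': sets bits 2 17 -> bits=0010000010100000010
After insert 'gnu': sets bits 4 8 -> bits=0010100010100000010
After insert 'emu': sets bits 1 16 -> bits=0110100010100000110
After insert 'elk': sets bits 1 7 -> bits=0110100110100000110
After insert 'hen': sets bits 9 13 -> bits=0110100111100100110

Answer: 0110100111100100110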